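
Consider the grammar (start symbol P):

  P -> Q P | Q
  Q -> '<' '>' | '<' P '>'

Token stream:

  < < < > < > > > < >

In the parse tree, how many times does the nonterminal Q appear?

5

[P [Q < [P [Q < [P [Q < >] [P [Q < >]]] >]] >] [P [Q < >]]]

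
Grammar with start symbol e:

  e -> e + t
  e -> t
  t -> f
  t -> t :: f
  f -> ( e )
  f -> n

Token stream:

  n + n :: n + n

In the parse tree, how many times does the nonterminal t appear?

[e [e [e [t [f n]]] + [t [t [f n]] :: [f n]]] + [t [f n]]]

4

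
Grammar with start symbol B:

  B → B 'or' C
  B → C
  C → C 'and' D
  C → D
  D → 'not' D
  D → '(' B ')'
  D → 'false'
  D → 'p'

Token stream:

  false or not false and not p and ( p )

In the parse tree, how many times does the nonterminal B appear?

3

[B [B [C [D false]]] or [C [C [C [D not [D false]]] and [D not [D p]]] and [D ( [B [C [D p]]] )]]]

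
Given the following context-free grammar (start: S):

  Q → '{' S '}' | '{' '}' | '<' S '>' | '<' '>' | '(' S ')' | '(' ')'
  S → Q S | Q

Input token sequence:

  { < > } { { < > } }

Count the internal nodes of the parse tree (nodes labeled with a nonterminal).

[S [Q { [S [Q < >]] }] [S [Q { [S [Q { [S [Q < >]] }]] }]]]

10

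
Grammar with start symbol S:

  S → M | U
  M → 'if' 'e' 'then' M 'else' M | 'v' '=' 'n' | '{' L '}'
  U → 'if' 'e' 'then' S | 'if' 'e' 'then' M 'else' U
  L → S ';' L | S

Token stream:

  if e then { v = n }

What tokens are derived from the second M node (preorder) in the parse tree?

[S [U if e then [S [M { [L [S [M v = n]]] }]]]]

v = n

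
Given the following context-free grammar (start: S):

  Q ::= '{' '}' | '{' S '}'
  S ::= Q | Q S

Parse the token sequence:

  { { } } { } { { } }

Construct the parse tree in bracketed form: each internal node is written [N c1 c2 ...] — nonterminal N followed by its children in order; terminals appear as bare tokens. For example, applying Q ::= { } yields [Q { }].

[S [Q { [S [Q { }]] }] [S [Q { }] [S [Q { [S [Q { }]] }]]]]

S
Q S
{ S } S
{ Q } S
{ { } } S
{ { } } Q S
{ { } } { } S
{ { } } { } Q
{ { } } { } { S }
{ { } } { } { Q }
{ { } } { } { { } }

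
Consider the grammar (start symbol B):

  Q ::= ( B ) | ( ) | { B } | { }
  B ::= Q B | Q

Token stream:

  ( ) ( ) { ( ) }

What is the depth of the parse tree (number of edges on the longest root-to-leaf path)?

6

[B [Q ( )] [B [Q ( )] [B [Q { [B [Q ( )]] }]]]]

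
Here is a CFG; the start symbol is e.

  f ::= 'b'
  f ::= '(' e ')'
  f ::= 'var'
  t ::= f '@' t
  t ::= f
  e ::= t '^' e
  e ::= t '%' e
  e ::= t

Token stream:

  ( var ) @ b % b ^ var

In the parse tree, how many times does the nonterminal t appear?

5

[e [t [f ( [e [t [f var]]] )] @ [t [f b]]] % [e [t [f b]] ^ [e [t [f var]]]]]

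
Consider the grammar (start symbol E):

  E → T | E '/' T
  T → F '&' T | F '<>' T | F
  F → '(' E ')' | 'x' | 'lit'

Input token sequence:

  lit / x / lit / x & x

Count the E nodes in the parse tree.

[E [E [E [E [T [F lit]]] / [T [F x]]] / [T [F lit]]] / [T [F x] & [T [F x]]]]

4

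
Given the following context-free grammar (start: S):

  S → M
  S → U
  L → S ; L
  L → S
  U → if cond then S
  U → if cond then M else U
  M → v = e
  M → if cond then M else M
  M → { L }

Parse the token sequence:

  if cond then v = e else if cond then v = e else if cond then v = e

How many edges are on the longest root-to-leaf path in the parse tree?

6

[S [U if cond then [M v = e] else [U if cond then [M v = e] else [U if cond then [S [M v = e]]]]]]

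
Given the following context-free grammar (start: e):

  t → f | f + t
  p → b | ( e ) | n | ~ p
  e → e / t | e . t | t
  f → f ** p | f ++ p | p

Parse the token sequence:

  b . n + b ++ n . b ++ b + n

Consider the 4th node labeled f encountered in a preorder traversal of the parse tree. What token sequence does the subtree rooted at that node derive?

b

[e [e [e [t [f [p b]]]] . [t [f [p n]] + [t [f [f [p b]] ++ [p n]]]]] . [t [f [f [p b]] ++ [p b]] + [t [f [p n]]]]]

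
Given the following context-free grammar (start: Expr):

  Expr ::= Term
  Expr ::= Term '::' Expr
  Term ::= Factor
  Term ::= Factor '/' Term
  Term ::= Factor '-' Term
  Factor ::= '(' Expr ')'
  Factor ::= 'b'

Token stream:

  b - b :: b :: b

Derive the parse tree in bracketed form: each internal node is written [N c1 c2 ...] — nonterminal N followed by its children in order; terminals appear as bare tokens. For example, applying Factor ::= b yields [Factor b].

Expr
Term :: Expr
Factor - Term :: Expr
b - Term :: Expr
b - Factor :: Expr
b - b :: Expr
b - b :: Term :: Expr
b - b :: Factor :: Expr
b - b :: b :: Expr
b - b :: b :: Term
b - b :: b :: Factor
b - b :: b :: b

[Expr [Term [Factor b] - [Term [Factor b]]] :: [Expr [Term [Factor b]] :: [Expr [Term [Factor b]]]]]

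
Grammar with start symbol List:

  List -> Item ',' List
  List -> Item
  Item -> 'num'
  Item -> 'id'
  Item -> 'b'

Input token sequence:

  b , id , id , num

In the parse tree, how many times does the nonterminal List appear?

4

[List [Item b] , [List [Item id] , [List [Item id] , [List [Item num]]]]]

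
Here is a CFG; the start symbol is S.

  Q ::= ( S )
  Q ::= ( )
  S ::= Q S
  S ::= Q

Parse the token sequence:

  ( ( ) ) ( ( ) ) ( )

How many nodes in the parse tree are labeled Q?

[S [Q ( [S [Q ( )]] )] [S [Q ( [S [Q ( )]] )] [S [Q ( )]]]]

5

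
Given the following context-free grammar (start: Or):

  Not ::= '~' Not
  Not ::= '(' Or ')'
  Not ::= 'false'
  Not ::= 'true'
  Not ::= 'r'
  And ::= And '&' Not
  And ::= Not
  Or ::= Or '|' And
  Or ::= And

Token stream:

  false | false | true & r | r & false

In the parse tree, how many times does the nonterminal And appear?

[Or [Or [Or [Or [And [Not false]]] | [And [Not false]]] | [And [And [Not true]] & [Not r]]] | [And [And [Not r]] & [Not false]]]

6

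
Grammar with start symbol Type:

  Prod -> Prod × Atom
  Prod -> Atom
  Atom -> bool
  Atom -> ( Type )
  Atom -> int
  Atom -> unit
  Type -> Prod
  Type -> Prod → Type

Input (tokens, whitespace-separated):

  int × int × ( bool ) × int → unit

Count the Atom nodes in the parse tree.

6

[Type [Prod [Prod [Prod [Prod [Atom int]] × [Atom int]] × [Atom ( [Type [Prod [Atom bool]]] )]] × [Atom int]] → [Type [Prod [Atom unit]]]]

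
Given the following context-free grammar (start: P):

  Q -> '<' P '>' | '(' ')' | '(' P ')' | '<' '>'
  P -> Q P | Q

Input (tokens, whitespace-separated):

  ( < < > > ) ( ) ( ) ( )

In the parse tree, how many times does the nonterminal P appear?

6

[P [Q ( [P [Q < [P [Q < >]] >]] )] [P [Q ( )] [P [Q ( )] [P [Q ( )]]]]]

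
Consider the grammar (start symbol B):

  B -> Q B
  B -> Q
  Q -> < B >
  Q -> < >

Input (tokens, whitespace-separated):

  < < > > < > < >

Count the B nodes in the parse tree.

[B [Q < [B [Q < >]] >] [B [Q < >] [B [Q < >]]]]

4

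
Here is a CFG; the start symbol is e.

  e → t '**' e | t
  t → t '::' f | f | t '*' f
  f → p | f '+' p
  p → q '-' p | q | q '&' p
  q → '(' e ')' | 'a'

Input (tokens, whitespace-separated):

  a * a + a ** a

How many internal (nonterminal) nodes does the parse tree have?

17

[e [t [t [f [p [q a]]]] * [f [f [p [q a]]] + [p [q a]]]] ** [e [t [f [p [q a]]]]]]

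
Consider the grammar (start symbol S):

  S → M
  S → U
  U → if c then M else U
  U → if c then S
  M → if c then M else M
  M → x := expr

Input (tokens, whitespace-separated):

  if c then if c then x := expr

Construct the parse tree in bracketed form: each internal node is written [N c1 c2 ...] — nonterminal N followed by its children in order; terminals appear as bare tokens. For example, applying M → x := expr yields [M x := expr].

[S [U if c then [S [U if c then [S [M x := expr]]]]]]

S
U
if c then S
if c then U
if c then if c then S
if c then if c then M
if c then if c then x := expr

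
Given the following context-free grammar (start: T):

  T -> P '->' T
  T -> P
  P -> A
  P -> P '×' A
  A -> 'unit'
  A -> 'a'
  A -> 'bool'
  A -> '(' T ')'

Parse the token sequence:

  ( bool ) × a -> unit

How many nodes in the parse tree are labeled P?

[T [P [P [A ( [T [P [A bool]]] )]] × [A a]] -> [T [P [A unit]]]]

4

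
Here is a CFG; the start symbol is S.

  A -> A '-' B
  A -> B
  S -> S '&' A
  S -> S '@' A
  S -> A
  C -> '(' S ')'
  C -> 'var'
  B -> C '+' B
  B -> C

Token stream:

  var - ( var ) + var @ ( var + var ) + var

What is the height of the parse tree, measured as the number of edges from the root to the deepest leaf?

9

[S [S [A [A [B [C var]]] - [B [C ( [S [A [B [C var]]]] )] + [B [C var]]]]] @ [A [B [C ( [S [A [B [C var] + [B [C var]]]]] )] + [B [C var]]]]]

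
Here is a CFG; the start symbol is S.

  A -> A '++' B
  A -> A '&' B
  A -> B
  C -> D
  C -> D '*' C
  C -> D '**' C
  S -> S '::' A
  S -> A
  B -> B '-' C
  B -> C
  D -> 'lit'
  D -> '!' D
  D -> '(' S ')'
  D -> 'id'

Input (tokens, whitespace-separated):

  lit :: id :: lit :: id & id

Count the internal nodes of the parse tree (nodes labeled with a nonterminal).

24

[S [S [S [S [A [B [C [D lit]]]]] :: [A [B [C [D id]]]]] :: [A [B [C [D lit]]]]] :: [A [A [B [C [D id]]]] & [B [C [D id]]]]]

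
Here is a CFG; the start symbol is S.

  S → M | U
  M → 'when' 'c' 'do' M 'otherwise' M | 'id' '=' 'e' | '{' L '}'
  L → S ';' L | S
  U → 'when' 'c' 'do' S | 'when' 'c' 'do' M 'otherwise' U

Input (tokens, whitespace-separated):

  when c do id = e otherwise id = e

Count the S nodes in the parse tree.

[S [M when c do [M id = e] otherwise [M id = e]]]

1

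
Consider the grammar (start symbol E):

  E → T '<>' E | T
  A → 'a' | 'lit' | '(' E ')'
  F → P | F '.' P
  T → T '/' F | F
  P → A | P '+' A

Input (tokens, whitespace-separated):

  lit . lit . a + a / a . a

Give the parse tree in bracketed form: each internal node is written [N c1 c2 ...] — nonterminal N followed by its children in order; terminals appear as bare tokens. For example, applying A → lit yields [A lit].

E
T
T / F
F / F
F . P / F
F . P . P / F
P . P . P / F
A . P . P / F
lit . P . P / F
lit . A . P / F
lit . lit . P / F
lit . lit . P + A / F
lit . lit . A + A / F
lit . lit . a + A / F
lit . lit . a + a / F
lit . lit . a + a / F . P
lit . lit . a + a / P . P
lit . lit . a + a / A . P
lit . lit . a + a / a . P
lit . lit . a + a / a . A
lit . lit . a + a / a . a

[E [T [T [F [F [F [P [A lit]]] . [P [A lit]]] . [P [P [A a]] + [A a]]]] / [F [F [P [A a]]] . [P [A a]]]]]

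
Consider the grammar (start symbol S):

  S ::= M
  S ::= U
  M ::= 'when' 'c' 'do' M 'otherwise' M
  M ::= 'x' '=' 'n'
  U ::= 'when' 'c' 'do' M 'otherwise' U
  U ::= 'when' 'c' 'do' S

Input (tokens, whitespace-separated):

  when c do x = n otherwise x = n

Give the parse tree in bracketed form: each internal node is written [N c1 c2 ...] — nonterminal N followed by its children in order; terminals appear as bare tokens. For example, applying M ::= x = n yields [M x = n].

S
M
when c do M otherwise M
when c do x = n otherwise M
when c do x = n otherwise x = n

[S [M when c do [M x = n] otherwise [M x = n]]]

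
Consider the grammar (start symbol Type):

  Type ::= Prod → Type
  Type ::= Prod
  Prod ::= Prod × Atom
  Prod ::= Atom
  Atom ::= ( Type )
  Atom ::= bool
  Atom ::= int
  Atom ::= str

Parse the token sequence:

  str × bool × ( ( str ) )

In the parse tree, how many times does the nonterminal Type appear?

[Type [Prod [Prod [Prod [Atom str]] × [Atom bool]] × [Atom ( [Type [Prod [Atom ( [Type [Prod [Atom str]]] )]]] )]]]

3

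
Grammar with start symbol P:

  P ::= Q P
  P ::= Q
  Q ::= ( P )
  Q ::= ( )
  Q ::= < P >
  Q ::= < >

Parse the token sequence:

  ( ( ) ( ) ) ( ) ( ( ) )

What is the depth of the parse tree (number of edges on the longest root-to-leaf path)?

6

[P [Q ( [P [Q ( )] [P [Q ( )]]] )] [P [Q ( )] [P [Q ( [P [Q ( )]] )]]]]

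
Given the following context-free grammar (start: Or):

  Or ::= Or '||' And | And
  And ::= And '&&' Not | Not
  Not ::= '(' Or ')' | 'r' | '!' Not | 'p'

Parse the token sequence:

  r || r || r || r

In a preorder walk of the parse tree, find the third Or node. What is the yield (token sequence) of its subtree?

r || r

[Or [Or [Or [Or [And [Not r]]] || [And [Not r]]] || [And [Not r]]] || [And [Not r]]]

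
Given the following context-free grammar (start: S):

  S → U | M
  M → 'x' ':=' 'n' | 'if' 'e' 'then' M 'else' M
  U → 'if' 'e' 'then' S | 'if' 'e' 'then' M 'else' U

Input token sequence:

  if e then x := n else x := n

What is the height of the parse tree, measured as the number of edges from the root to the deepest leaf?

3

[S [M if e then [M x := n] else [M x := n]]]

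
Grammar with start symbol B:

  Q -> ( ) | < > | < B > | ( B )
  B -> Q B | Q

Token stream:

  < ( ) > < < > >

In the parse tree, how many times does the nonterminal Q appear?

[B [Q < [B [Q ( )]] >] [B [Q < [B [Q < >]] >]]]

4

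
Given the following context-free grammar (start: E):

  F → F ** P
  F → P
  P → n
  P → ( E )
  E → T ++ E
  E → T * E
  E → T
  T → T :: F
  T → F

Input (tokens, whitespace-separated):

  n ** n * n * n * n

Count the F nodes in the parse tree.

5

[E [T [F [F [P n]] ** [P n]]] * [E [T [F [P n]]] * [E [T [F [P n]]] * [E [T [F [P n]]]]]]]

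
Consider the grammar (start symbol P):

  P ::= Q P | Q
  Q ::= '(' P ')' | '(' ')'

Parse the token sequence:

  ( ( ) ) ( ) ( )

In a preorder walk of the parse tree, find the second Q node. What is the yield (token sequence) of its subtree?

[P [Q ( [P [Q ( )]] )] [P [Q ( )] [P [Q ( )]]]]

( )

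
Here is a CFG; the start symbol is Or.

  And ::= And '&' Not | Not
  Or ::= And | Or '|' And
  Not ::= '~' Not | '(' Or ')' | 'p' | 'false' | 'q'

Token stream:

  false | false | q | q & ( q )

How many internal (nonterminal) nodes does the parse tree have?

17

[Or [Or [Or [Or [And [Not false]]] | [And [Not false]]] | [And [Not q]]] | [And [And [Not q]] & [Not ( [Or [And [Not q]]] )]]]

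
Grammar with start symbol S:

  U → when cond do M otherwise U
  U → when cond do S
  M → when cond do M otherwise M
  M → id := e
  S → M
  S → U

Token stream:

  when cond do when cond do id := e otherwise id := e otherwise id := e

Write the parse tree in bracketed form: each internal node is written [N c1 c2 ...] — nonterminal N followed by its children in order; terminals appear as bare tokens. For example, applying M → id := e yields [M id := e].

S
M
when cond do M otherwise M
when cond do when cond do M otherwise M otherwise M
when cond do when cond do id := e otherwise M otherwise M
when cond do when cond do id := e otherwise id := e otherwise M
when cond do when cond do id := e otherwise id := e otherwise id := e

[S [M when cond do [M when cond do [M id := e] otherwise [M id := e]] otherwise [M id := e]]]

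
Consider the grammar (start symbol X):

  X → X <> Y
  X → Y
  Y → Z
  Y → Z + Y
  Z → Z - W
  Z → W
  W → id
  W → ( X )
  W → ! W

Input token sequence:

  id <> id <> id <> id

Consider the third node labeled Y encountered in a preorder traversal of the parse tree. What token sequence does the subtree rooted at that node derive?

id

[X [X [X [X [Y [Z [W id]]]] <> [Y [Z [W id]]]] <> [Y [Z [W id]]]] <> [Y [Z [W id]]]]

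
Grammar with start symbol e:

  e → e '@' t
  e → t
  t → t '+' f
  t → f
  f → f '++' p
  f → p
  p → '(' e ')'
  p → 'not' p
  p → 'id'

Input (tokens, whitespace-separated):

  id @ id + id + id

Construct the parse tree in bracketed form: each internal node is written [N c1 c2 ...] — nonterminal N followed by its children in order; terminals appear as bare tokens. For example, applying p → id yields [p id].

[e [e [t [f [p id]]]] @ [t [t [t [f [p id]]] + [f [p id]]] + [f [p id]]]]

e
e @ t
t @ t
f @ t
p @ t
id @ t
id @ t + f
id @ t + f + f
id @ f + f + f
id @ p + f + f
id @ id + f + f
id @ id + p + f
id @ id + id + f
id @ id + id + p
id @ id + id + id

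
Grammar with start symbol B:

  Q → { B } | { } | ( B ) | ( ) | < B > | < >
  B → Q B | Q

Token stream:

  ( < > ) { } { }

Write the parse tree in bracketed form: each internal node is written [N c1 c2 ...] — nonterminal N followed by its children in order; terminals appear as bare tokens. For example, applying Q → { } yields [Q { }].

B
Q B
( B ) B
( Q ) B
( < > ) B
( < > ) Q B
( < > ) { } B
( < > ) { } Q
( < > ) { } { }

[B [Q ( [B [Q < >]] )] [B [Q { }] [B [Q { }]]]]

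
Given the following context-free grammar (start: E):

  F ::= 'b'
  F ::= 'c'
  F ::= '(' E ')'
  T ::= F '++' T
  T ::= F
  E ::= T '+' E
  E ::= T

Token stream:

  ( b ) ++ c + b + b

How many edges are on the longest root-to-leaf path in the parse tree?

[E [T [F ( [E [T [F b]]] )] ++ [T [F c]]] + [E [T [F b]] + [E [T [F b]]]]]

6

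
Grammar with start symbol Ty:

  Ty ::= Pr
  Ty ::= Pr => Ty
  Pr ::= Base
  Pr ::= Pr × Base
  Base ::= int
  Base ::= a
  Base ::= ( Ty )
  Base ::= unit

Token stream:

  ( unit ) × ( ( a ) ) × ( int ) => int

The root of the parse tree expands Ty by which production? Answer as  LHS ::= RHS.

[Ty [Pr [Pr [Pr [Base ( [Ty [Pr [Base unit]]] )]] × [Base ( [Ty [Pr [Base ( [Ty [Pr [Base a]]] )]]] )]] × [Base ( [Ty [Pr [Base int]]] )]] => [Ty [Pr [Base int]]]]

Ty ::= Pr => Ty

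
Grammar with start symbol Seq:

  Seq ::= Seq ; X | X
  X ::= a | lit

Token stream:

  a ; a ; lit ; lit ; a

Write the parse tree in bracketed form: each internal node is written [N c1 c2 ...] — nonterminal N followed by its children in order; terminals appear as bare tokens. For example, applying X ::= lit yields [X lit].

[Seq [Seq [Seq [Seq [Seq [X a]] ; [X a]] ; [X lit]] ; [X lit]] ; [X a]]

Seq
Seq ; X
Seq ; X ; X
Seq ; X ; X ; X
Seq ; X ; X ; X ; X
X ; X ; X ; X ; X
a ; X ; X ; X ; X
a ; a ; X ; X ; X
a ; a ; lit ; X ; X
a ; a ; lit ; lit ; X
a ; a ; lit ; lit ; a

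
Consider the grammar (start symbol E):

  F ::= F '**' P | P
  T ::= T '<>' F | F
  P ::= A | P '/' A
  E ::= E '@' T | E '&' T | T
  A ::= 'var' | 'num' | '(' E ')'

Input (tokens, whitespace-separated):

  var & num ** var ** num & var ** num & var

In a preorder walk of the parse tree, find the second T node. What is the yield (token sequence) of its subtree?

[E [E [E [E [T [F [P [A var]]]]] & [T [F [F [F [P [A num]]] ** [P [A var]]] ** [P [A num]]]]] & [T [F [F [P [A var]]] ** [P [A num]]]]] & [T [F [P [A var]]]]]

num ** var ** num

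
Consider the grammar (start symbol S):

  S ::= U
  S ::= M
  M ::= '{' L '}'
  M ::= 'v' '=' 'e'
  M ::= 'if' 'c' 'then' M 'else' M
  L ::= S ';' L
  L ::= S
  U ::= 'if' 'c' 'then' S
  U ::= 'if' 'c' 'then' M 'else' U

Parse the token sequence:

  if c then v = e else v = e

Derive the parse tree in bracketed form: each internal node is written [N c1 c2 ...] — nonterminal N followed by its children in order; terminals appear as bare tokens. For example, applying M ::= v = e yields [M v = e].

[S [M if c then [M v = e] else [M v = e]]]

S
M
if c then M else M
if c then v = e else M
if c then v = e else v = e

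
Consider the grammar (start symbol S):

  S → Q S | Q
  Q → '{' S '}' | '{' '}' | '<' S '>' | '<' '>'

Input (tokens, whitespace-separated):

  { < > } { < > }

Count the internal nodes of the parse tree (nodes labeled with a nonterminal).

[S [Q { [S [Q < >]] }] [S [Q { [S [Q < >]] }]]]

8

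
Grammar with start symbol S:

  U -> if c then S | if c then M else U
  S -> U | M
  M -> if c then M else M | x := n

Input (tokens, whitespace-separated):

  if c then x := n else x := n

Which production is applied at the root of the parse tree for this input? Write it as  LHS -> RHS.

[S [M if c then [M x := n] else [M x := n]]]

S -> M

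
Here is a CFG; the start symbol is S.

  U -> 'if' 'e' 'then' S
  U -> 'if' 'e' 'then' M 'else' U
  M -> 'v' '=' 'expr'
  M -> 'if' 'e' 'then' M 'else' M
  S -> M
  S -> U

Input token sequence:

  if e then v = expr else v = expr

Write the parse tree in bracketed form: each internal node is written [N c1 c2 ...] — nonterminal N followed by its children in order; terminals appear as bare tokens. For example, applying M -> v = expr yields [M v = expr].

S
M
if e then M else M
if e then v = expr else M
if e then v = expr else v = expr

[S [M if e then [M v = expr] else [M v = expr]]]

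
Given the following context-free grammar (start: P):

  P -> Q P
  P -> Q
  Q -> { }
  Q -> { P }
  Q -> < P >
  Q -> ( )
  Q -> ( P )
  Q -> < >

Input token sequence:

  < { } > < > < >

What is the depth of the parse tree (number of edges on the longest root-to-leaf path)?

4

[P [Q < [P [Q { }]] >] [P [Q < >] [P [Q < >]]]]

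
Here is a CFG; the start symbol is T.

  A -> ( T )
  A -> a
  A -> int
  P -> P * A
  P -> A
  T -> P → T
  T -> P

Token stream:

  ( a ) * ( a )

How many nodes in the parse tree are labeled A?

[T [P [P [A ( [T [P [A a]]] )]] * [A ( [T [P [A a]]] )]]]

4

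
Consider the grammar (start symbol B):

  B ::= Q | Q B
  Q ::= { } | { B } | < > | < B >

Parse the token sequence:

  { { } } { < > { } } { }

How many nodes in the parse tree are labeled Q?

6

[B [Q { [B [Q { }]] }] [B [Q { [B [Q < >] [B [Q { }]]] }] [B [Q { }]]]]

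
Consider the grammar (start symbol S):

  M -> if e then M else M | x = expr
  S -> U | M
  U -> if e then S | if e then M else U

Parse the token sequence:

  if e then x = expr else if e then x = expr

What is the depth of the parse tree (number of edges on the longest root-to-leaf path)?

[S [U if e then [M x = expr] else [U if e then [S [M x = expr]]]]]

5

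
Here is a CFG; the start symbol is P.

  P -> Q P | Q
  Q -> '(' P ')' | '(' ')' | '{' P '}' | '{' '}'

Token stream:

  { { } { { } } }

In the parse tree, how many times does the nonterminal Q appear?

4

[P [Q { [P [Q { }] [P [Q { [P [Q { }]] }]]] }]]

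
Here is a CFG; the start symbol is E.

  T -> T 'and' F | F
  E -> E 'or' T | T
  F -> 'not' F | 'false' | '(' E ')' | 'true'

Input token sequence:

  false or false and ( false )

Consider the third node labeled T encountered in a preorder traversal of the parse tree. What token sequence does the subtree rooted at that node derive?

[E [E [T [F false]]] or [T [T [F false]] and [F ( [E [T [F false]]] )]]]

false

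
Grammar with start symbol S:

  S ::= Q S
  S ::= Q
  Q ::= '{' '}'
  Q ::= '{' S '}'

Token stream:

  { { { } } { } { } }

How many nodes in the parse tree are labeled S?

[S [Q { [S [Q { [S [Q { }]] }] [S [Q { }] [S [Q { }]]]] }]]

5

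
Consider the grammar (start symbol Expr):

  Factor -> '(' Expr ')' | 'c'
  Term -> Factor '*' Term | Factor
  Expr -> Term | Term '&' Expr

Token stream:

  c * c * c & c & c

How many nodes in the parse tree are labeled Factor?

[Expr [Term [Factor c] * [Term [Factor c] * [Term [Factor c]]]] & [Expr [Term [Factor c]] & [Expr [Term [Factor c]]]]]

5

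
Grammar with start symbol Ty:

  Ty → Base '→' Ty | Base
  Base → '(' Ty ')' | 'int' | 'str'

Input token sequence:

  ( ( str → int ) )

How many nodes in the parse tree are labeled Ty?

[Ty [Base ( [Ty [Base ( [Ty [Base str] → [Ty [Base int]]] )]] )]]

4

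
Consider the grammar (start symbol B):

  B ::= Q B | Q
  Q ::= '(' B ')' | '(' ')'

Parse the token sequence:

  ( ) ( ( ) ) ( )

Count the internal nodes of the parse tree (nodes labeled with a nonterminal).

[B [Q ( )] [B [Q ( [B [Q ( )]] )] [B [Q ( )]]]]

8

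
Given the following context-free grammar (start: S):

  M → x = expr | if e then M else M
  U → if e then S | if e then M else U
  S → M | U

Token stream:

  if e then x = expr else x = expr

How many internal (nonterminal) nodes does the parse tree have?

[S [M if e then [M x = expr] else [M x = expr]]]

4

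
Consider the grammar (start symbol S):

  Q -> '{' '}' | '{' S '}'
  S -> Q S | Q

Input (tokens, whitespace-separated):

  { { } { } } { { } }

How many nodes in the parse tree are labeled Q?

[S [Q { [S [Q { }] [S [Q { }]]] }] [S [Q { [S [Q { }]] }]]]

5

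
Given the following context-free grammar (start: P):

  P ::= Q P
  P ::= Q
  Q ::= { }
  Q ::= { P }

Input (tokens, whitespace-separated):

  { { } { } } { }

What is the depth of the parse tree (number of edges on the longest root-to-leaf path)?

5

[P [Q { [P [Q { }] [P [Q { }]]] }] [P [Q { }]]]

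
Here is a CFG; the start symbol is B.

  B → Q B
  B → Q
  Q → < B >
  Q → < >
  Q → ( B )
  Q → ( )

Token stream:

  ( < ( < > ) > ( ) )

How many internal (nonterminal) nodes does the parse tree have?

10

[B [Q ( [B [Q < [B [Q ( [B [Q < >]] )]] >] [B [Q ( )]]] )]]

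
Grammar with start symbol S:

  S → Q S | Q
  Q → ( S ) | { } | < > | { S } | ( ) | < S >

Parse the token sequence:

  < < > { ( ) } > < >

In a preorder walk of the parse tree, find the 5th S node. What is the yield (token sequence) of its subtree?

[S [Q < [S [Q < >] [S [Q { [S [Q ( )]] }]]] >] [S [Q < >]]]

< >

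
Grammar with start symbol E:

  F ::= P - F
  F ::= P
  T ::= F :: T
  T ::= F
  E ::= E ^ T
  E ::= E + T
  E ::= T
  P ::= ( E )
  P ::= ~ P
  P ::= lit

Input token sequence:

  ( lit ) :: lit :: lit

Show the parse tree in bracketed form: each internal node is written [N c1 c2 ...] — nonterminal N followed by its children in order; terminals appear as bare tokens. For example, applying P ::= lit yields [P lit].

E
T
F :: T
P :: T
( E ) :: T
( T ) :: T
( F ) :: T
( P ) :: T
( lit ) :: T
( lit ) :: F :: T
( lit ) :: P :: T
( lit ) :: lit :: T
( lit ) :: lit :: F
( lit ) :: lit :: P
( lit ) :: lit :: lit

[E [T [F [P ( [E [T [F [P lit]]]] )]] :: [T [F [P lit]] :: [T [F [P lit]]]]]]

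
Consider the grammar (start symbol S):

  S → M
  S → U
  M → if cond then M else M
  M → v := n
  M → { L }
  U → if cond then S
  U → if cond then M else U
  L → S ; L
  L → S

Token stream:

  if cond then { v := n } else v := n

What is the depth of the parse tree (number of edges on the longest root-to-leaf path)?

6

[S [M if cond then [M { [L [S [M v := n]]] }] else [M v := n]]]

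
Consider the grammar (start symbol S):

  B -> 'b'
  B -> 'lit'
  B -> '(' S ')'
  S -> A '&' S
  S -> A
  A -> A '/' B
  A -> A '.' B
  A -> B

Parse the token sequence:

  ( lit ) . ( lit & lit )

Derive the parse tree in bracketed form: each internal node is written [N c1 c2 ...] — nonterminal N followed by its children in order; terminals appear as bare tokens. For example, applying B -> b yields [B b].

[S [A [A [B ( [S [A [B lit]]] )]] . [B ( [S [A [B lit]] & [S [A [B lit]]]] )]]]

S
A
A . B
B . B
( S ) . B
( A ) . B
( B ) . B
( lit ) . B
( lit ) . ( S )
( lit ) . ( A & S )
( lit ) . ( B & S )
( lit ) . ( lit & S )
( lit ) . ( lit & A )
( lit ) . ( lit & B )
( lit ) . ( lit & lit )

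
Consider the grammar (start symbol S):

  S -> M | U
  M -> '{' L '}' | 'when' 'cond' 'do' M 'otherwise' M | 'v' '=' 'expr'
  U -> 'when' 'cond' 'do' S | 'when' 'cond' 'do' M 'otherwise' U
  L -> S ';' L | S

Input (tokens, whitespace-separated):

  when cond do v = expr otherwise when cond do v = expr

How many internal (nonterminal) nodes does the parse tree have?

6

[S [U when cond do [M v = expr] otherwise [U when cond do [S [M v = expr]]]]]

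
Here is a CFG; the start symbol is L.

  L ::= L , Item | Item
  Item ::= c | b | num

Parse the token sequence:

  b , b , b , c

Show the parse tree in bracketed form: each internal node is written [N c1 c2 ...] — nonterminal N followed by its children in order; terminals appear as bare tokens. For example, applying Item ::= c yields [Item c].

[L [L [L [L [Item b]] , [Item b]] , [Item b]] , [Item c]]

L
L , Item
L , Item , Item
L , Item , Item , Item
Item , Item , Item , Item
b , Item , Item , Item
b , b , Item , Item
b , b , b , Item
b , b , b , c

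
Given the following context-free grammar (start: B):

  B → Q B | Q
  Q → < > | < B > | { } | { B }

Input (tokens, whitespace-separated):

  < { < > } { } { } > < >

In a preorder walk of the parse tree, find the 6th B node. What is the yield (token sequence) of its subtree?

< >

[B [Q < [B [Q { [B [Q < >]] }] [B [Q { }] [B [Q { }]]]] >] [B [Q < >]]]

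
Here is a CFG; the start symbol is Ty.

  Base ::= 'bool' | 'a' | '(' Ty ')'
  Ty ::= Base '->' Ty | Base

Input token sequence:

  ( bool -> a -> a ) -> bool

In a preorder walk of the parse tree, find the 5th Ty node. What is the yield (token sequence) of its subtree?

bool

[Ty [Base ( [Ty [Base bool] -> [Ty [Base a] -> [Ty [Base a]]]] )] -> [Ty [Base bool]]]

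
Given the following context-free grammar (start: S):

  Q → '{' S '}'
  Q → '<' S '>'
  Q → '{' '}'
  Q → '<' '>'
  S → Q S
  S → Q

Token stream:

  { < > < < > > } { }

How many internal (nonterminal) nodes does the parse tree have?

[S [Q { [S [Q < >] [S [Q < [S [Q < >]] >]]] }] [S [Q { }]]]

10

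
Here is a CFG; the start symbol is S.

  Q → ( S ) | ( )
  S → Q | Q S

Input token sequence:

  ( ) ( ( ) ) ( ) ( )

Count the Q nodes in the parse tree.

[S [Q ( )] [S [Q ( [S [Q ( )]] )] [S [Q ( )] [S [Q ( )]]]]]

5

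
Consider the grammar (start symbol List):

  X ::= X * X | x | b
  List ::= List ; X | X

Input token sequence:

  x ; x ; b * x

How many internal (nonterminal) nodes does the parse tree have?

[List [List [List [X x]] ; [X x]] ; [X [X b] * [X x]]]

8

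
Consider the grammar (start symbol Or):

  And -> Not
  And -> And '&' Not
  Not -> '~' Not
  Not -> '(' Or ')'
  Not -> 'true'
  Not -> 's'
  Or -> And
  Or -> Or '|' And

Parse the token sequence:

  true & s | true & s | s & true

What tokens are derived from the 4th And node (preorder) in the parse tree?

[Or [Or [Or [And [And [Not true]] & [Not s]]] | [And [And [Not true]] & [Not s]]] | [And [And [Not s]] & [Not true]]]

true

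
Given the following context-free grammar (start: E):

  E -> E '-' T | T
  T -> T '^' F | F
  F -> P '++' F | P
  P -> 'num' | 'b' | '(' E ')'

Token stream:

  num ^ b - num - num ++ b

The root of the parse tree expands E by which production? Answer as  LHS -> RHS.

E -> E '-' T

[E [E [E [T [T [F [P num]]] ^ [F [P b]]]] - [T [F [P num]]]] - [T [F [P num] ++ [F [P b]]]]]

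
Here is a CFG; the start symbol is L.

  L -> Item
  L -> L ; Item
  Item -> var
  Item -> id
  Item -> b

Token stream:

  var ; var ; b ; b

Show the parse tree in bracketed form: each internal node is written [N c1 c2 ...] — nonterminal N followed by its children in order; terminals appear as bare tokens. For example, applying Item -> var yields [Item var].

L
L ; Item
L ; Item ; Item
L ; Item ; Item ; Item
Item ; Item ; Item ; Item
var ; Item ; Item ; Item
var ; var ; Item ; Item
var ; var ; b ; Item
var ; var ; b ; b

[L [L [L [L [Item var]] ; [Item var]] ; [Item b]] ; [Item b]]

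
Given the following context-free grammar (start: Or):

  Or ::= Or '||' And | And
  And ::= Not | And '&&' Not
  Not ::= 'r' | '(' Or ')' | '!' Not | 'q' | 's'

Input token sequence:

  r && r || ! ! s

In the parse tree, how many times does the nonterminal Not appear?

[Or [Or [And [And [Not r]] && [Not r]]] || [And [Not ! [Not ! [Not s]]]]]

5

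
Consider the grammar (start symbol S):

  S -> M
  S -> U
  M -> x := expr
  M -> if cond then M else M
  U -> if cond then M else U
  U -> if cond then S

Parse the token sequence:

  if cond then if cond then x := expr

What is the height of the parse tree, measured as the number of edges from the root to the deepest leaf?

[S [U if cond then [S [U if cond then [S [M x := expr]]]]]]

6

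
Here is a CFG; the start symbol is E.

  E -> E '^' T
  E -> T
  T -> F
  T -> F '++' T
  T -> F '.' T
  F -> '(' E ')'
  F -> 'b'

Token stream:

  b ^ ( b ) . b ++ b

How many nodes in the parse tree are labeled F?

5

[E [E [T [F b]]] ^ [T [F ( [E [T [F b]]] )] . [T [F b] ++ [T [F b]]]]]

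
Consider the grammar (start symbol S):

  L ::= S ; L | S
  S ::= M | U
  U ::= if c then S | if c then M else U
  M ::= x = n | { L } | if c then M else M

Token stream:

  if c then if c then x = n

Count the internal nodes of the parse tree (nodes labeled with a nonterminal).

6

[S [U if c then [S [U if c then [S [M x = n]]]]]]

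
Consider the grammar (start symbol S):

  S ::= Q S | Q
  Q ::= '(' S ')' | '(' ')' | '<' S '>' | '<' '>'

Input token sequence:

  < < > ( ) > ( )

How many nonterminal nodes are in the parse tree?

[S [Q < [S [Q < >] [S [Q ( )]]] >] [S [Q ( )]]]

8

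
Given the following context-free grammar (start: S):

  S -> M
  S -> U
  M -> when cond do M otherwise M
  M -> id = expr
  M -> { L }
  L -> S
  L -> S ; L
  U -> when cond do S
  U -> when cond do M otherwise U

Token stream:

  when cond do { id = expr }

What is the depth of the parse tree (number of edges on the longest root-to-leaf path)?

[S [U when cond do [S [M { [L [S [M id = expr]]] }]]]]

7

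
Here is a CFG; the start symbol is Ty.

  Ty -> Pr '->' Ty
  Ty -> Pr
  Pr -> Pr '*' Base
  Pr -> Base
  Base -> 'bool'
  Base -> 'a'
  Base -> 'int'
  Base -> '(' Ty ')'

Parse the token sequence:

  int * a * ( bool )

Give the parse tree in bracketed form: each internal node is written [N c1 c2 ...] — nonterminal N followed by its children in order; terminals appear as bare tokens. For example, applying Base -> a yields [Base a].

Ty
Pr
Pr * Base
Pr * Base * Base
Base * Base * Base
int * Base * Base
int * a * Base
int * a * ( Ty )
int * a * ( Pr )
int * a * ( Base )
int * a * ( bool )

[Ty [Pr [Pr [Pr [Base int]] * [Base a]] * [Base ( [Ty [Pr [Base bool]]] )]]]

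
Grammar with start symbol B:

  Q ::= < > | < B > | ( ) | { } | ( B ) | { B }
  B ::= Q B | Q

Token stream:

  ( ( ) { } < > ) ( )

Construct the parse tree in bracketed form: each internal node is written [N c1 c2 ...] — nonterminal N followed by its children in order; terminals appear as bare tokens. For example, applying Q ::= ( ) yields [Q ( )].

B
Q B
( B ) B
( Q B ) B
( ( ) B ) B
( ( ) Q B ) B
( ( ) { } B ) B
( ( ) { } Q ) B
( ( ) { } < > ) B
( ( ) { } < > ) Q
( ( ) { } < > ) ( )

[B [Q ( [B [Q ( )] [B [Q { }] [B [Q < >]]]] )] [B [Q ( )]]]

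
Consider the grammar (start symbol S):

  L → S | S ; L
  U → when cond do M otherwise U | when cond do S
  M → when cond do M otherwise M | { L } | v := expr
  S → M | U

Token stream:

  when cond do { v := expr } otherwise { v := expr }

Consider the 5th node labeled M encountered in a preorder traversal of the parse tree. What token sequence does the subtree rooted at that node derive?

v := expr

[S [M when cond do [M { [L [S [M v := expr]]] }] otherwise [M { [L [S [M v := expr]]] }]]]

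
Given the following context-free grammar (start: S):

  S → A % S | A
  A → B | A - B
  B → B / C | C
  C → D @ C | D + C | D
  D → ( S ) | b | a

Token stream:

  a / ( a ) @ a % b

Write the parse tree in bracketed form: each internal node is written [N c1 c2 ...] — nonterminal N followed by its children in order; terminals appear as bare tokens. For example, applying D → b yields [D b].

[S [A [B [B [C [D a]]] / [C [D ( [S [A [B [C [D a]]]]] )] @ [C [D a]]]]] % [S [A [B [C [D b]]]]]]

S
A % S
B % S
B / C % S
C / C % S
D / C % S
a / C % S
a / D @ C % S
a / ( S ) @ C % S
a / ( A ) @ C % S
a / ( B ) @ C % S
a / ( C ) @ C % S
a / ( D ) @ C % S
a / ( a ) @ C % S
a / ( a ) @ D % S
a / ( a ) @ a % S
a / ( a ) @ a % A
a / ( a ) @ a % B
a / ( a ) @ a % C
a / ( a ) @ a % D
a / ( a ) @ a % b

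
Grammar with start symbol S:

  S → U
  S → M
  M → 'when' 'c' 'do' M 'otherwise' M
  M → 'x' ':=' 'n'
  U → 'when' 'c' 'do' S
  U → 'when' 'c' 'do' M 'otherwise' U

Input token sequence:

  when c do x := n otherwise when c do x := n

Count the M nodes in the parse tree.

2

[S [U when c do [M x := n] otherwise [U when c do [S [M x := n]]]]]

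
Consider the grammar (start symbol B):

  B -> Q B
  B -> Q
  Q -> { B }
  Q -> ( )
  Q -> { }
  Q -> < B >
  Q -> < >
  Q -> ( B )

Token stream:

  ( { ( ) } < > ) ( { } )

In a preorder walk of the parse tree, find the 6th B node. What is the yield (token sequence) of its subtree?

{ }

[B [Q ( [B [Q { [B [Q ( )]] }] [B [Q < >]]] )] [B [Q ( [B [Q { }]] )]]]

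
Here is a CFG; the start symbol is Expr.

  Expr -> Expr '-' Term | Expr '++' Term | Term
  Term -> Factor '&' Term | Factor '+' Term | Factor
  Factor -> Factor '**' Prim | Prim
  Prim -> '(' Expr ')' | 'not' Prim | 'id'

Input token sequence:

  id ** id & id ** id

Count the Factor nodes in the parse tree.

4

[Expr [Term [Factor [Factor [Prim id]] ** [Prim id]] & [Term [Factor [Factor [Prim id]] ** [Prim id]]]]]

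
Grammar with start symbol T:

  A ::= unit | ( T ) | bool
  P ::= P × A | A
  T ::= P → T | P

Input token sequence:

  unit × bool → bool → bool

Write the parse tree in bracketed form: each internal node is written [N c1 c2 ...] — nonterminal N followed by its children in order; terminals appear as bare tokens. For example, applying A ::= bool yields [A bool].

[T [P [P [A unit]] × [A bool]] → [T [P [A bool]] → [T [P [A bool]]]]]

T
P → T
P × A → T
A × A → T
unit × A → T
unit × bool → T
unit × bool → P → T
unit × bool → A → T
unit × bool → bool → T
unit × bool → bool → P
unit × bool → bool → A
unit × bool → bool → bool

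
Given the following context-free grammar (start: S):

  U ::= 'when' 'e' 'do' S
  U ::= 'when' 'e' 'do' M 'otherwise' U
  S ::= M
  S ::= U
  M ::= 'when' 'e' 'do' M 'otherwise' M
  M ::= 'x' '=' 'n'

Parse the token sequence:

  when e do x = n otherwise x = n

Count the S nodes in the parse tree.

1

[S [M when e do [M x = n] otherwise [M x = n]]]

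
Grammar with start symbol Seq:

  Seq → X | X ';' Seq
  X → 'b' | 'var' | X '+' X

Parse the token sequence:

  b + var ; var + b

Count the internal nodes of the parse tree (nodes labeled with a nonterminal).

8

[Seq [X [X b] + [X var]] ; [Seq [X [X var] + [X b]]]]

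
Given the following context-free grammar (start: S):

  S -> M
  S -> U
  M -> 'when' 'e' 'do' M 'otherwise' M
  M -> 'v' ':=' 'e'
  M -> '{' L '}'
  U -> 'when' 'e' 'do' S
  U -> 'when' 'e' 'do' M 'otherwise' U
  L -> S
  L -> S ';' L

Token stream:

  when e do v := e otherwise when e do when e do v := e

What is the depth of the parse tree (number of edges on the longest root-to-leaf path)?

[S [U when e do [M v := e] otherwise [U when e do [S [U when e do [S [M v := e]]]]]]]

7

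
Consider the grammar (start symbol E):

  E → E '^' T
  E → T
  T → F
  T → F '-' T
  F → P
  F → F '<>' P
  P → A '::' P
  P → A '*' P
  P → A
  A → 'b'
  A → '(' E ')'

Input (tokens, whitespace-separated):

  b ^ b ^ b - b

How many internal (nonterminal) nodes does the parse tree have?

[E [E [E [T [F [P [A b]]]]] ^ [T [F [P [A b]]]]] ^ [T [F [P [A b]]] - [T [F [P [A b]]]]]]

19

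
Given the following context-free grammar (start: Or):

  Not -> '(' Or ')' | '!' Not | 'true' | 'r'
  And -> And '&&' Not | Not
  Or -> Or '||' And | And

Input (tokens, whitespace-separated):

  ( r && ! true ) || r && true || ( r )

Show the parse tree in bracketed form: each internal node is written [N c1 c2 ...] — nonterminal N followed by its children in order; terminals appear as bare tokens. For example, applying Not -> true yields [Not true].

Or
Or || And
Or || And || And
And || And || And
Not || And || And
( Or ) || And || And
( And ) || And || And
( And && Not ) || And || And
( Not && Not ) || And || And
( r && Not ) || And || And
( r && ! Not ) || And || And
( r && ! true ) || And || And
( r && ! true ) || And && Not || And
( r && ! true ) || Not && Not || And
( r && ! true ) || r && Not || And
( r && ! true ) || r && true || And
( r && ! true ) || r && true || Not
( r && ! true ) || r && true || ( Or )
( r && ! true ) || r && true || ( And )
( r && ! true ) || r && true || ( Not )
( r && ! true ) || r && true || ( r )

[Or [Or [Or [And [Not ( [Or [And [And [Not r]] && [Not ! [Not true]]]] )]]] || [And [And [Not r]] && [Not true]]] || [And [Not ( [Or [And [Not r]]] )]]]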